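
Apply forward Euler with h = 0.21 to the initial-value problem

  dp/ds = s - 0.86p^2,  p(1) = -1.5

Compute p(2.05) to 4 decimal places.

-4.2840

Euler: p_{n+1} = p_n + h·f(s_n, p_n).
s=1.000000, p=-1.500000: f=-0.935000 → p ← -1.500000 + 0.21·(-0.935000) = -1.696350
s=1.210000, p=-1.696350: f=-1.264739 → p ← -1.696350 + 0.21·(-1.264739) = -1.961945
s=1.420000, p=-1.961945: f=-1.890337 → p ← -1.961945 + 0.21·(-1.890337) = -2.358916
s=1.630000, p=-2.358916: f=-3.155456 → p ← -2.358916 + 0.21·(-3.155456) = -3.021562
s=1.840000, p=-3.021562: f=-6.011658 → p ← -3.021562 + 0.21·(-6.011658) = -4.284010
p(2.05) ≈ -4.2840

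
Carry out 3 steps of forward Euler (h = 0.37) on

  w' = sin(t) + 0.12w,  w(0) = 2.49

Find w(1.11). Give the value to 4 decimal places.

Euler: w_{n+1} = w_n + h·f(t_n, w_n).
t=0.000000, w=2.490000: f=0.298800 → w ← 2.490000 + 0.37·0.298800 = 2.600556
t=0.370000, w=2.600556: f=0.673682 → w ← 2.600556 + 0.37·0.673682 = 2.849818
t=0.740000, w=2.849818: f=1.016266 → w ← 2.849818 + 0.37·1.016266 = 3.225837
w(1.11) ≈ 3.2258

3.2258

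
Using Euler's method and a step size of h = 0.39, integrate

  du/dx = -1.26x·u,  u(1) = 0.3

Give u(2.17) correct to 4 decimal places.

0.0061

Euler: u_{n+1} = u_n + h·f(x_n, u_n).
x=1.000000, u=0.300000: f=-0.378000 → u ← 0.300000 + 0.39·(-0.378000) = 0.152580
x=1.390000, u=0.152580: f=-0.267229 → u ← 0.152580 + 0.39·(-0.267229) = 0.048361
x=1.780000, u=0.048361: f=-0.108464 → u ← 0.048361 + 0.39·(-0.108464) = 0.006060
u(2.17) ≈ 0.0061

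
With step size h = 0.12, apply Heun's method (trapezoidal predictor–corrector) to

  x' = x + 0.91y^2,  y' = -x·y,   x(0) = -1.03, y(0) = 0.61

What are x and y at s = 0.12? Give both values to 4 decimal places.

Heun on (x,y): k1 = f(s_n, state_n); k2 = f(s_n + h, state_n + h·k1); state_{n+1} = state_n + (h/2)·(k1 + k2).
0.000000: (-1.030000, 0.610000)
  k1 = (-0.691389, 0.628300)
  predictor → (-1.112967, 0.685396)
  k2 = (-0.685478, 0.762823)
  → (-1.112612, 0.693467)
(x(0.12), y(0.12)) ≈ (-1.1126, 0.6935)

-1.1126, 0.6935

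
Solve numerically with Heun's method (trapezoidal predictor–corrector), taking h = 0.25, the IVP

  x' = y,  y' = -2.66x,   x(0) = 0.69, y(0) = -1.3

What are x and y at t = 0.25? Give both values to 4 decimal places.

0.3076, -1.6508

Heun on (x,y): k1 = f(t_n, state_n); k2 = f(t_n + h, state_n + h·k1); state_{n+1} = state_n + (h/2)·(k1 + k2).
0.000000: (0.690000, -1.300000)
  k1 = (-1.300000, -1.835400)
  predictor → (0.365000, -1.758850)
  k2 = (-1.758850, -0.970900)
  → (0.307644, -1.650788)
(x(0.25), y(0.25)) ≈ (0.3076, -1.6508)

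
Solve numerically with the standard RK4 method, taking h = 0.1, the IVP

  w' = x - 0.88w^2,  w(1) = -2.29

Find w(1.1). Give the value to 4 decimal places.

-2.7351

RK4: k1 = f(x_n, w_n); k2 = f(x_n + h/2, w_n + (h/2)·k1); k3 = f(x_n + h/2, w_n + (h/2)·k2); k4 = f(x_n + h, w_n + h·k3); w_{n+1} = w_n + (h/6)·(k1 + 2k2 + 2k3 + k4).
x=1.000000, w=-2.290000:
  k1 = f(1.000000, -2.290000) = -3.614808
  k2 = f(1.050000, -2.470740) = -4.322011
  k3 = f(1.050000, -2.506101) = -4.476875
  k4 = f(1.100000, -2.737688) = -5.495541
  w ← -2.290000 + (0.1/6)·(k1 + 2k2 + 2k3 + k4) = -2.735135
w(1.1) ≈ -2.7351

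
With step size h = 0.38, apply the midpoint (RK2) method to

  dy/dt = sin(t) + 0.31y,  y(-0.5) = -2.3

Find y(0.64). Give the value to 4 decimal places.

-3.2348

Midpoint: k1 = f(t_n, y_n); k2 = f(t_n + h/2, y_n + (h/2)·k1); y_{n+1} = y_n + h·k2.
t=-0.500000, y=-2.300000:
  k1 = f(-0.500000, -2.300000) = -1.192426
  k2 = f(-0.310000, -2.526561) = -1.088293
  y ← -2.300000 + 0.38·(-1.088293) = -2.713551
t=-0.120000, y=-2.713551:
  k1 = f(-0.120000, -2.713551) = -0.960913
  k2 = f(0.070000, -2.896125) = -0.827856
  y ← -2.713551 + 0.38·(-0.827856) = -3.028136
t=0.260000, y=-3.028136:
  k1 = f(0.260000, -3.028136) = -0.681642
  k2 = f(0.450000, -3.157648) = -0.543905
  y ← -3.028136 + 0.38·(-0.543905) = -3.234820
y(0.64) ≈ -3.2348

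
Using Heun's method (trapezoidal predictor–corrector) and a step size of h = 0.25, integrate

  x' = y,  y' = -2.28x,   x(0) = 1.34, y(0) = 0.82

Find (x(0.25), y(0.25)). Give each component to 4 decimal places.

Heun on (x,y): k1 = f(t_n, state_n); k2 = f(t_n + h, state_n + h·k1); state_{n+1} = state_n + (h/2)·(k1 + k2).
0.000000: (1.340000, 0.820000)
  k1 = (0.820000, -3.055200)
  predictor → (1.545000, 0.056200)
  k2 = (0.056200, -3.522600)
  → (1.449525, -0.002225)
(x(0.25), y(0.25)) ≈ (1.4495, -0.0022)

1.4495, -0.0022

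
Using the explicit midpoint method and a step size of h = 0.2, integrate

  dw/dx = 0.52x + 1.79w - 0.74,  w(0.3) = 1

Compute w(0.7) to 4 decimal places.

1.7385

Midpoint: k1 = f(x_n, w_n); k2 = f(x_n + h/2, w_n + (h/2)·k1); w_{n+1} = w_n + h·k2.
x=0.300000, w=1.000000:
  k1 = f(0.300000, 1.000000) = 1.206000
  k2 = f(0.400000, 1.120600) = 1.473874
  w ← 1.000000 + 0.2·1.473874 = 1.294775
x=0.500000, w=1.294775:
  k1 = f(0.500000, 1.294775) = 1.837647
  k2 = f(0.600000, 1.478539) = 2.218586
  w ← 1.294775 + 0.2·2.218586 = 1.738492
w(0.7) ≈ 1.7385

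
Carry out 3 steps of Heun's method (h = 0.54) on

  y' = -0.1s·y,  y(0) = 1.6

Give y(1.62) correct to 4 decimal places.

1.4029

Heun: k1 = f(s_n, y_n); k2 = f(s_n + h, y_n + h·k1); y_{n+1} = y_n + (h/2)·(k1 + k2).
s=0.000000, y=1.600000:
  k1 = f(0.000000, 1.600000) = 0.000000
  k2 = f(0.540000, 1.600000) = -0.086400
  y ← 1.600000 + (0.54/2)·(0.000000 + (-0.086400)) = 1.576672
s=0.540000, y=1.576672:
  k1 = f(0.540000, 1.576672) = -0.085140
  k2 = f(1.080000, 1.530696) = -0.165315
  y ← 1.576672 + (0.54/2)·(-0.085140 + (-0.165315)) = 1.509049
s=1.080000, y=1.509049:
  k1 = f(1.080000, 1.509049) = -0.162977
  k2 = f(1.620000, 1.421041) = -0.230209
  y ← 1.509049 + (0.54/2)·(-0.162977 + (-0.230209)) = 1.402889
y(1.62) ≈ 1.4029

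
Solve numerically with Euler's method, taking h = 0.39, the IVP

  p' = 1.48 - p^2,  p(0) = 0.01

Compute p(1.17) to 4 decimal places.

1.1934

Euler: p_{n+1} = p_n + h·f(x_n, p_n).
x=0.000000, p=0.010000: f=1.479900 → p ← 0.010000 + 0.39·1.479900 = 0.587161
x=0.390000, p=0.587161: f=1.135242 → p ← 0.587161 + 0.39·1.135242 = 1.029905
x=0.780000, p=1.029905: f=0.419295 → p ← 1.029905 + 0.39·0.419295 = 1.193430
p(1.17) ≈ 1.1934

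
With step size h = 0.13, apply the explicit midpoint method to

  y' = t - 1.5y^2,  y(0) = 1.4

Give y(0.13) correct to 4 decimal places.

1.1235

Midpoint: k1 = f(t_n, y_n); k2 = f(t_n + h/2, y_n + (h/2)·k1); y_{n+1} = y_n + h·k2.
t=0.000000, y=1.400000:
  k1 = f(0.000000, 1.400000) = -2.940000
  k2 = f(0.065000, 1.208900) = -2.127159
  y ← 1.400000 + 0.13·(-2.127159) = 1.123469
y(0.13) ≈ 1.1235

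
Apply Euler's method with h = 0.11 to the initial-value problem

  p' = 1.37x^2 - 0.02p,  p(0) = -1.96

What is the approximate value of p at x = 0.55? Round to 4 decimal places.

Euler: p_{n+1} = p_n + h·f(x_n, p_n).
x=0.000000, p=-1.960000: f=0.039200 → p ← -1.960000 + 0.11·0.039200 = -1.955688
x=0.110000, p=-1.955688: f=0.055691 → p ← -1.955688 + 0.11·0.055691 = -1.949562
x=0.220000, p=-1.949562: f=0.105299 → p ← -1.949562 + 0.11·0.105299 = -1.937979
x=0.330000, p=-1.937979: f=0.187953 → p ← -1.937979 + 0.11·0.187953 = -1.917304
x=0.440000, p=-1.917304: f=0.303578 → p ← -1.917304 + 0.11·0.303578 = -1.883911
p(0.55) ≈ -1.8839

-1.8839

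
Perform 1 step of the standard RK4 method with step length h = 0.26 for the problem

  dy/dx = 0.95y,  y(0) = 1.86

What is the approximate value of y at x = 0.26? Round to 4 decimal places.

2.3811

RK4: k1 = f(x_n, y_n); k2 = f(x_n + h/2, y_n + (h/2)·k1); k3 = f(x_n + h/2, y_n + (h/2)·k2); k4 = f(x_n + h, y_n + h·k3); y_{n+1} = y_n + (h/6)·(k1 + 2k2 + 2k3 + k4).
x=0.000000, y=1.860000:
  k1 = f(0.000000, 1.860000) = 1.767000
  k2 = f(0.130000, 2.089710) = 1.985225
  k3 = f(0.130000, 2.118079) = 2.012175
  k4 = f(0.260000, 2.383166) = 2.264007
  y ← 1.860000 + (0.26/6)·(k1 + 2k2 + 2k3 + k4) = 2.381118
y(0.26) ≈ 2.3811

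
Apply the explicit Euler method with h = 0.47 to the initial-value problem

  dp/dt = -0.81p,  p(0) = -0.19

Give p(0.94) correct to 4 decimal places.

Euler: p_{n+1} = p_n + h·f(t_n, p_n).
t=0.000000, p=-0.190000: f=0.153900 → p ← -0.190000 + 0.47·0.153900 = -0.117667
t=0.470000, p=-0.117667: f=0.095310 → p ← -0.117667 + 0.47·0.095310 = -0.072871
p(0.94) ≈ -0.0729

-0.0729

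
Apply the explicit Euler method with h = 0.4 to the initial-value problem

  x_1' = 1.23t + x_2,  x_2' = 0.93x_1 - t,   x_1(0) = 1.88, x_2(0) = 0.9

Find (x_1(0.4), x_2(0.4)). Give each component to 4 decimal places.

2.2400, 1.5994

Euler on (x_1,x_2): x_1_{n+1} = x_1_n + h·x_1', x_2_{n+1} = x_2_n + h·x_2'.
0.000000: (1.880000, 0.900000); f=(0.900000, 1.748400) → (2.240000, 1.599360)
(x_1(0.4), x_2(0.4)) ≈ (2.2400, 1.5994)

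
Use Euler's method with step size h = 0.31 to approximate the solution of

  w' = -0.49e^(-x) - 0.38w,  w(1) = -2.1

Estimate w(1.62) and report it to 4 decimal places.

Euler: w_{n+1} = w_n + h·f(x_n, w_n).
x=1.000000, w=-2.100000: f=0.617739 → w ← -2.100000 + 0.31·0.617739 = -1.908501
x=1.310000, w=-1.908501: f=0.593019 → w ← -1.908501 + 0.31·0.593019 = -1.724665
w(1.62) ≈ -1.7247

-1.7247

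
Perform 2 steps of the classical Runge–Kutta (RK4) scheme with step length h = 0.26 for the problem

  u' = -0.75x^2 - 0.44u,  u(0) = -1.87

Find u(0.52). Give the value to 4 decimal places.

-1.5208

RK4: k1 = f(x_n, u_n); k2 = f(x_n + h/2, u_n + (h/2)·k1); k3 = f(x_n + h/2, u_n + (h/2)·k2); k4 = f(x_n + h, u_n + h·k3); u_{n+1} = u_n + (h/6)·(k1 + 2k2 + 2k3 + k4).
x=0.000000, u=-1.870000:
  k1 = f(0.000000, -1.870000) = 0.822800
  k2 = f(0.130000, -1.763036) = 0.763061
  k3 = f(0.130000, -1.770802) = 0.766478
  k4 = f(0.260000, -1.670716) = 0.684415
  u ← -1.870000 + (0.26/6)·(k1 + 2k2 + 2k3 + k4) = -1.672127
x=0.260000, u=-1.672127:
  k1 = f(0.260000, -1.672127) = 0.685036
  k2 = f(0.390000, -1.583073) = 0.582477
  k3 = f(0.390000, -1.596405) = 0.588343
  k4 = f(0.520000, -1.519158) = 0.465630
  u ← -1.672127 + (0.26/6)·(k1 + 2k2 + 2k3 + k4) = -1.520794
u(0.52) ≈ -1.5208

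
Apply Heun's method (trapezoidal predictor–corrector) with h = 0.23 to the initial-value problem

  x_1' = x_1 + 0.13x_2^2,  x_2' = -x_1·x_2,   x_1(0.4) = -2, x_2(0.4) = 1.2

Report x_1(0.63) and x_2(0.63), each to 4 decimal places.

-2.4405, 1.9630

Heun on (x_1,x_2): k1 = f(x_n, state_n); k2 = f(x_n + h, state_n + h·k1); state_{n+1} = state_n + (h/2)·(k1 + k2).
0.400000: (-2.000000, 1.200000)
  k1 = (-1.812800, 2.400000)
  predictor → (-2.416944, 1.752000)
  k2 = (-2.017908, 4.234486)
  → (-2.440531, 1.962966)
(x_1(0.63), x_2(0.63)) ≈ (-2.4405, 1.9630)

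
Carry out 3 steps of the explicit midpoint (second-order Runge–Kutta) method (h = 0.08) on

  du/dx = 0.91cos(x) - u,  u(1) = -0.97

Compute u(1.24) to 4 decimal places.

-0.6799

Midpoint: k1 = f(x_n, u_n); k2 = f(x_n + h/2, u_n + (h/2)·k1); u_{n+1} = u_n + h·k2.
x=1.000000, u=-0.970000:
  k1 = f(1.000000, -0.970000) = 1.461675
  k2 = f(1.040000, -0.911533) = 1.372193
  u ← -0.970000 + 0.08·1.372193 = -0.860225
x=1.080000, u=-0.860225:
  k1 = f(1.080000, -0.860225) = 1.289133
  k2 = f(1.120000, -0.808659) = 1.205130
  u ← -0.860225 + 0.08·1.205130 = -0.763814
x=1.160000, u=-0.763814:
  k1 = f(1.160000, -0.763814) = 1.127213
  k2 = f(1.200000, -0.718726) = 1.048471
  u ← -0.763814 + 0.08·1.048471 = -0.679936
u(1.24) ≈ -0.6799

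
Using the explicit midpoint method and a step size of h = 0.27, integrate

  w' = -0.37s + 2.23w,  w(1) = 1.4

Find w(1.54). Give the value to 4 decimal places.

4.0181

Midpoint: k1 = f(s_n, w_n); k2 = f(s_n + h/2, w_n + (h/2)·k1); w_{n+1} = w_n + h·k2.
s=1.000000, w=1.400000:
  k1 = f(1.000000, 1.400000) = 2.752000
  k2 = f(1.135000, 1.771520) = 3.530540
  w ← 1.400000 + 0.27·3.530540 = 2.353246
s=1.270000, w=2.353246:
  k1 = f(1.270000, 2.353246) = 4.777838
  k2 = f(1.405000, 2.998254) = 6.166256
  w ← 2.353246 + 0.27·6.166256 = 4.018135
w(1.54) ≈ 4.0181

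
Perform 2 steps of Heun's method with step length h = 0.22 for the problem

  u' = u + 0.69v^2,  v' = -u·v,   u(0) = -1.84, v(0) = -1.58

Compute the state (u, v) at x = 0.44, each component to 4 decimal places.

Heun on (u,v): k1 = f(x_n, state_n); k2 = f(x_n + h, state_n + h·k1); state_{n+1} = state_n + (h/2)·(k1 + k2).
0.000000: (-1.840000, -1.580000)
  k1 = (-0.117484, -2.907200)
  predictor → (-1.865846, -2.219584)
  k2 = (1.533475, -4.141403)
  → (-1.684241, -2.355346)
0.220000: (-1.684241, -2.355346)
  k1 = (2.143642, -3.966971)
  predictor → (-1.212640, -3.228080)
  k2 = (5.977505, -3.914498)
  → (-0.790915, -3.222308)
(u(0.44), v(0.44)) ≈ (-0.7909, -3.2223)

-0.7909, -3.2223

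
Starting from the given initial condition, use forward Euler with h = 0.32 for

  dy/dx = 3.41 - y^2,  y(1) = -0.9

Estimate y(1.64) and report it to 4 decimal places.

Euler: y_{n+1} = y_n + h·f(x_n, y_n).
x=1.000000, y=-0.900000: f=2.600000 → y ← -0.900000 + 0.32·2.600000 = -0.068000
x=1.320000, y=-0.068000: f=3.405376 → y ← -0.068000 + 0.32·3.405376 = 1.021720
y(1.64) ≈ 1.0217

1.0217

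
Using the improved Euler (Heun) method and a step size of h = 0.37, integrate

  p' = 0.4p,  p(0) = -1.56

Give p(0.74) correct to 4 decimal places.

Heun: k1 = f(s_n, p_n); k2 = f(s_n + h, p_n + h·k1); p_{n+1} = p_n + (h/2)·(k1 + k2).
s=0.000000, p=-1.560000:
  k1 = f(0.000000, -1.560000) = -0.624000
  k2 = f(0.370000, -1.790880) = -0.716352
  p ← -1.560000 + (0.37/2)·(-0.624000 + (-0.716352)) = -1.807965
s=0.370000, p=-1.807965:
  k1 = f(0.370000, -1.807965) = -0.723186
  k2 = f(0.740000, -2.075544) = -0.830218
  p ← -1.807965 + (0.37/2)·(-0.723186 + (-0.830218)) = -2.095345
p(0.74) ≈ -2.0953

-2.0953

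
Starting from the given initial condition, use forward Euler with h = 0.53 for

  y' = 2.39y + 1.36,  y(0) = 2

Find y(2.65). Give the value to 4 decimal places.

Euler: y_{n+1} = y_n + h·f(s_n, y_n).
s=0.000000, y=2.000000: f=6.140000 → y ← 2.000000 + 0.53·6.140000 = 5.254200
s=0.530000, y=5.254200: f=13.917538 → y ← 5.254200 + 0.53·13.917538 = 12.630495
s=1.060000, y=12.630495: f=31.546883 → y ← 12.630495 + 0.53·31.546883 = 29.350343
s=1.590000, y=29.350343: f=71.507321 → y ← 29.350343 + 0.53·71.507321 = 67.249223
s=2.120000, y=67.249223: f=162.085644 → y ← 67.249223 + 0.53·162.085644 = 153.154614
y(2.65) ≈ 153.1546

153.1546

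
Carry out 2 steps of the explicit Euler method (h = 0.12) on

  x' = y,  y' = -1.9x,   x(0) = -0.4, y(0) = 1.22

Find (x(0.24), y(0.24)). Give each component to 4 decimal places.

-0.0963, 1.3690

Euler on (x,y): x_{n+1} = x_n + h·x', y_{n+1} = y_n + h·y'.
0.000000: (-0.400000, 1.220000); f=(1.220000, 0.760000) → (-0.253600, 1.311200)
0.120000: (-0.253600, 1.311200); f=(1.311200, 0.481840) → (-0.096256, 1.369021)
(x(0.24), y(0.24)) ≈ (-0.0963, 1.3690)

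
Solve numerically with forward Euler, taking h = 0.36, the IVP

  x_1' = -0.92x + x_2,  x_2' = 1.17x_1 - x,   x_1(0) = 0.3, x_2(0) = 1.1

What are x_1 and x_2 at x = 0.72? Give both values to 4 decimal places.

Euler on (x_1,x_2): x_1_{n+1} = x_1_n + h·x_1', x_2_{n+1} = x_2_n + h·x_2'.
0.000000: (0.300000, 1.100000); f=(1.100000, 0.351000) → (0.696000, 1.226360)
0.360000: (0.696000, 1.226360); f=(0.895160, 0.454320) → (1.018258, 1.389915)
(x_1(0.72), x_2(0.72)) ≈ (1.0183, 1.3899)

1.0183, 1.3899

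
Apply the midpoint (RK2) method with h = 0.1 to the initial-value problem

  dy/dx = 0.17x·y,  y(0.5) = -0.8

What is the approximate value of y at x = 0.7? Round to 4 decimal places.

-0.8165

Midpoint: k1 = f(x_n, y_n); k2 = f(x_n + h/2, y_n + (h/2)·k1); y_{n+1} = y_n + h·k2.
x=0.500000, y=-0.800000:
  k1 = f(0.500000, -0.800000) = -0.068000
  k2 = f(0.550000, -0.803400) = -0.075118
  y ← -0.800000 + 0.1·(-0.075118) = -0.807512
x=0.600000, y=-0.807512:
  k1 = f(0.600000, -0.807512) = -0.082366
  k2 = f(0.650000, -0.811630) = -0.089685
  y ← -0.807512 + 0.1·(-0.089685) = -0.816480
y(0.7) ≈ -0.8165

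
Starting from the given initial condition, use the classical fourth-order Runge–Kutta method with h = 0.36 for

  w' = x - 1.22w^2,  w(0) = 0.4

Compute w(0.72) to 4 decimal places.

0.5056

RK4: k1 = f(x_n, w_n); k2 = f(x_n + h/2, w_n + (h/2)·k1); k3 = f(x_n + h/2, w_n + (h/2)·k2); k4 = f(x_n + h, w_n + h·k3); w_{n+1} = w_n + (h/6)·(k1 + 2k2 + 2k3 + k4).
x=0.000000, w=0.400000:
  k1 = f(0.000000, 0.400000) = -0.195200
  k2 = f(0.180000, 0.364864) = 0.017587
  k3 = f(0.180000, 0.403166) = -0.018302
  k4 = f(0.360000, 0.393411) = 0.171178
  w ← 0.400000 + (0.36/6)·(k1 + 2k2 + 2k3 + k4) = 0.398473
x=0.360000, w=0.398473:
  k1 = f(0.360000, 0.398473) = 0.166288
  k2 = f(0.540000, 0.428405) = 0.316093
  k3 = f(0.540000, 0.455370) = 0.287019
  k4 = f(0.720000, 0.501800) = 0.412800
  w ← 0.398473 + (0.36/6)·(k1 + 2k2 + 2k3 + k4) = 0.505592
w(0.72) ≈ 0.5056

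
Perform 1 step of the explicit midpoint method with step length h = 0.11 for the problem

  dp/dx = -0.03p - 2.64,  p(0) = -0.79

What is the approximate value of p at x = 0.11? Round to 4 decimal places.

Midpoint: k1 = f(x_n, p_n); k2 = f(x_n + h/2, p_n + (h/2)·k1); p_{n+1} = p_n + h·k2.
x=0.000000, p=-0.790000:
  k1 = f(0.000000, -0.790000) = -2.616300
  k2 = f(0.055000, -0.933897) = -2.611983
  p ← -0.790000 + 0.11·(-2.611983) = -1.077318
p(0.11) ≈ -1.0773

-1.0773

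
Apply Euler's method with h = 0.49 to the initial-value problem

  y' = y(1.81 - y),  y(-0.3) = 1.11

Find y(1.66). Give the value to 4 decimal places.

Euler: y_{n+1} = y_n + h·f(s_n, y_n).
s=-0.300000, y=1.110000: f=0.777000 → y ← 1.110000 + 0.49·0.777000 = 1.490730
s=0.190000, y=1.490730: f=0.475945 → y ← 1.490730 + 0.49·0.475945 = 1.723943
s=0.680000, y=1.723943: f=0.148357 → y ← 1.723943 + 0.49·0.148357 = 1.796638
s=1.170000, y=1.796638: f=0.024006 → y ← 1.796638 + 0.49·0.024006 = 1.808401
y(1.66) ≈ 1.8084

1.8084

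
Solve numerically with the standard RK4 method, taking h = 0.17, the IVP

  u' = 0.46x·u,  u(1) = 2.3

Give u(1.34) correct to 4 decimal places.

RK4: k1 = f(x_n, u_n); k2 = f(x_n + h/2, u_n + (h/2)·k1); k3 = f(x_n + h/2, u_n + (h/2)·k2); k4 = f(x_n + h, u_n + h·k3); u_{n+1} = u_n + (h/6)·(k1 + 2k2 + 2k3 + k4).
x=1.000000, u=2.300000:
  k1 = f(1.000000, 2.300000) = 1.058000
  k2 = f(1.085000, 2.389930) = 1.192814
  k3 = f(1.085000, 2.401389) = 1.198533
  k4 = f(1.170000, 2.503751) = 1.347519
  u ← 2.300000 + (0.17/6)·(k1 + 2k2 + 2k3 + k4) = 2.503666
x=1.170000, u=2.503666:
  k1 = f(1.170000, 2.503666) = 1.347473
  k2 = f(1.255000, 2.618201) = 1.511488
  k3 = f(1.255000, 2.632142) = 1.519536
  k4 = f(1.340000, 2.761987) = 1.702489
  u ← 2.503666 + (0.17/6)·(k1 + 2k2 + 2k3 + k4) = 2.761840
u(1.34) ≈ 2.7618

2.7618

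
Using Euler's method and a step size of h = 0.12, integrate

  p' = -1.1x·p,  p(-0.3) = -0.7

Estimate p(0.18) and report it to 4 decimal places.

-0.7450

Euler: p_{n+1} = p_n + h·f(x_n, p_n).
x=-0.300000, p=-0.700000: f=-0.231000 → p ← -0.700000 + 0.12·(-0.231000) = -0.727720
x=-0.180000, p=-0.727720: f=-0.144089 → p ← -0.727720 + 0.12·(-0.144089) = -0.745011
x=-0.060000, p=-0.745011: f=-0.049171 → p ← -0.745011 + 0.12·(-0.049171) = -0.750911
x=0.060000, p=-0.750911: f=0.049560 → p ← -0.750911 + 0.12·0.049560 = -0.744964
p(0.18) ≈ -0.7450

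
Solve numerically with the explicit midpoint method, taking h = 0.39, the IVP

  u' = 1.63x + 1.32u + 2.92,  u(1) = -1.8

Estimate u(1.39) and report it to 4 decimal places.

-0.6099

Midpoint: k1 = f(x_n, u_n); k2 = f(x_n + h/2, u_n + (h/2)·k1); u_{n+1} = u_n + h·k2.
x=1.000000, u=-1.800000:
  k1 = f(1.000000, -1.800000) = 2.174000
  k2 = f(1.195000, -1.376070) = 3.051438
  u ← -1.800000 + 0.39·3.051438 = -0.609939
u(1.39) ≈ -0.6099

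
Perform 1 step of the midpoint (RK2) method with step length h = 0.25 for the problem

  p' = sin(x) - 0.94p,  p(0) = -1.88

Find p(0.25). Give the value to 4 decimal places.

Midpoint: k1 = f(x_n, p_n); k2 = f(x_n + h/2, p_n + (h/2)·k1); p_{n+1} = p_n + h·k2.
x=0.000000, p=-1.880000:
  k1 = f(0.000000, -1.880000) = 1.767200
  k2 = f(0.125000, -1.659100) = 1.684229
  p ← -1.880000 + 0.25·1.684229 = -1.458943
p(0.25) ≈ -1.4589

-1.4589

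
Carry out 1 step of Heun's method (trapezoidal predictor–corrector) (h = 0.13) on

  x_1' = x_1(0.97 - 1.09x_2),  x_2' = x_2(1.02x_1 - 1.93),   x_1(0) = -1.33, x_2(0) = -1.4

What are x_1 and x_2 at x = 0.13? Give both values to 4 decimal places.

-1.7569, -0.9067

Heun on (x_1,x_2): k1 = f(x_n, state_n); k2 = f(x_n + h, state_n + h·k1); state_{n+1} = state_n + (h/2)·(k1 + k2).
0.000000: (-1.330000, -1.400000)
  k1 = (-3.319680, 4.601240)
  predictor → (-1.761558, -0.801839)
  k2 = (-3.248321, 2.988284)
  → (-1.756920, -0.906681)
(x_1(0.13), x_2(0.13)) ≈ (-1.7569, -0.9067)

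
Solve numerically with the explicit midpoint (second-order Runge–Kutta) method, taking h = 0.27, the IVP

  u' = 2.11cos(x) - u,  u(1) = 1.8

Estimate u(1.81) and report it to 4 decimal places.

Midpoint: k1 = f(x_n, u_n); k2 = f(x_n + h/2, u_n + (h/2)·k1); u_{n+1} = u_n + h·k2.
x=1.000000, u=1.800000:
  k1 = f(1.000000, 1.800000) = -0.659962
  k2 = f(1.135000, 1.710905) = -0.820206
  u ← 1.800000 + 0.27·(-0.820206) = 1.578544
x=1.270000, u=1.578544:
  k1 = f(1.270000, 1.578544) = -0.953392
  k2 = f(1.405000, 1.449837) = -1.101607
  u ← 1.578544 + 0.27·(-1.101607) = 1.281111
x=1.540000, u=1.281111:
  k1 = f(1.540000, 1.281111) = -1.216141
  k2 = f(1.675000, 1.116932) = -1.336404
  u ← 1.281111 + 0.27·(-1.336404) = 0.920282
u(1.81) ≈ 0.9203

0.9203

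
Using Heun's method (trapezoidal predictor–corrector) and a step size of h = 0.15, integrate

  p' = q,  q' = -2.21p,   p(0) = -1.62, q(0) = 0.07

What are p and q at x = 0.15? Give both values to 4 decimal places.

-1.5692, 0.6053

Heun on (p,q): k1 = f(x_n, state_n); k2 = f(x_n + h, state_n + h·k1); state_{n+1} = state_n + (h/2)·(k1 + k2).
0.000000: (-1.620000, 0.070000)
  k1 = (0.070000, 3.580200)
  predictor → (-1.609500, 0.607030)
  k2 = (0.607030, 3.556995)
  → (-1.569223, 0.605290)
(p(0.15), q(0.15)) ≈ (-1.5692, 0.6053)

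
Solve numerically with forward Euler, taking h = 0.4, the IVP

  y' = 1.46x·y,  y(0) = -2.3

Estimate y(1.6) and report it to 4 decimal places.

-7.0802

Euler: y_{n+1} = y_n + h·f(x_n, y_n).
x=0.000000, y=-2.300000: f=0.000000 → y ← -2.300000 + 0.4·0.000000 = -2.300000
x=0.400000, y=-2.300000: f=-1.343200 → y ← -2.300000 + 0.4·(-1.343200) = -2.837280
x=0.800000, y=-2.837280: f=-3.313943 → y ← -2.837280 + 0.4·(-3.313943) = -4.162857
x=1.200000, y=-4.162857: f=-7.293326 → y ← -4.162857 + 0.4·(-7.293326) = -7.080188
y(1.6) ≈ -7.0802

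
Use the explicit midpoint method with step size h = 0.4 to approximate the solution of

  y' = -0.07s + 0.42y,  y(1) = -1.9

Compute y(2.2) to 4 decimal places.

-3.3059

Midpoint: k1 = f(s_n, y_n); k2 = f(s_n + h/2, y_n + (h/2)·k1); y_{n+1} = y_n + h·k2.
s=1.000000, y=-1.900000:
  k1 = f(1.000000, -1.900000) = -0.868000
  k2 = f(1.200000, -2.073600) = -0.954912
  y ← -1.900000 + 0.4·(-0.954912) = -2.281965
s=1.400000, y=-2.281965:
  k1 = f(1.400000, -2.281965) = -1.056425
  k2 = f(1.600000, -2.493250) = -1.159165
  y ← -2.281965 + 0.4·(-1.159165) = -2.745631
s=1.800000, y=-2.745631:
  k1 = f(1.800000, -2.745631) = -1.279165
  k2 = f(2.000000, -3.001464) = -1.400615
  y ← -2.745631 + 0.4·(-1.400615) = -3.305877
y(2.2) ≈ -3.3059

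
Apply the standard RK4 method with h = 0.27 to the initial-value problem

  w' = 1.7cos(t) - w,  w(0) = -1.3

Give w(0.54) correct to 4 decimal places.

RK4: k1 = f(t_n, w_n); k2 = f(t_n + h/2, w_n + (h/2)·k1); k3 = f(t_n + h/2, w_n + (h/2)·k2); k4 = f(t_n + h, w_n + h·k3); w_{n+1} = w_n + (h/6)·(k1 + 2k2 + 2k3 + k4).
t=0.000000, w=-1.300000:
  k1 = f(0.000000, -1.300000) = 3.000000
  k2 = f(0.135000, -0.895000) = 2.579532
  k3 = f(0.135000, -0.951763) = 2.636295
  k4 = f(0.270000, -0.588200) = 2.226611
  w ← -1.300000 + (0.27/6)·(k1 + 2k2 + 2k3 + k4) = -0.595378
t=0.270000, w=-0.595378:
  k1 = f(0.270000, -0.595378) = 2.233789
  k2 = f(0.405000, -0.293817) = 1.856291
  k3 = f(0.405000, -0.344779) = 1.907253
  k4 = f(0.540000, -0.080420) = 1.538525
  w ← -0.595378 + (0.27/6)·(k1 + 2k2 + 2k3 + k4) = -0.086905
w(0.54) ≈ -0.0869

-0.0869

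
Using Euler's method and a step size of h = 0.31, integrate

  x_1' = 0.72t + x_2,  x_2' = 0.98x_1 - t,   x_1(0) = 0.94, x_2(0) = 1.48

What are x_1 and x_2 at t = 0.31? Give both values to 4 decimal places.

1.3988, 1.7656

Euler on (x_1,x_2): x_1_{n+1} = x_1_n + h·x_1', x_2_{n+1} = x_2_n + h·x_2'.
0.000000: (0.940000, 1.480000); f=(1.480000, 0.921200) → (1.398800, 1.765572)
(x_1(0.31), x_2(0.31)) ≈ (1.3988, 1.7656)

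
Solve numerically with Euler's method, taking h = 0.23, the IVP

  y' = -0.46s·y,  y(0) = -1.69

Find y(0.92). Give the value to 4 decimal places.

Euler: y_{n+1} = y_n + h·f(s_n, y_n).
s=0.000000, y=-1.690000: f=0.000000 → y ← -1.690000 + 0.23·0.000000 = -1.690000
s=0.230000, y=-1.690000: f=0.178802 → y ← -1.690000 + 0.23·0.178802 = -1.648876
s=0.460000, y=-1.648876: f=0.348902 → y ← -1.648876 + 0.23·0.348902 = -1.568628
s=0.690000, y=-1.568628: f=0.497883 → y ← -1.568628 + 0.23·0.497883 = -1.454115
y(0.92) ≈ -1.4541

-1.4541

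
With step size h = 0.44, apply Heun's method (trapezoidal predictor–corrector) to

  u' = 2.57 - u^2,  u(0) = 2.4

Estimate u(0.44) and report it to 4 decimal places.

2.0452

Heun: k1 = f(x_n, u_n); k2 = f(x_n + h, u_n + h·k1); u_{n+1} = u_n + (h/2)·(k1 + k2).
x=0.000000, u=2.400000:
  k1 = f(0.000000, 2.400000) = -3.190000
  k2 = f(0.440000, 0.996400) = 1.577187
  u ← 2.400000 + (0.44/2)·(-3.190000 + 1.577187) = 2.045181
u(0.44) ≈ 2.0452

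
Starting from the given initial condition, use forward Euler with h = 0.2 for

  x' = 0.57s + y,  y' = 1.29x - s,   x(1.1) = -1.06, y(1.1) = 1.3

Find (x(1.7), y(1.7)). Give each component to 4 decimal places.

Euler on (x,y): x_{n+1} = x_n + h·x', y_{n+1} = y_n + h·y'.
1.100000: (-1.060000, 1.300000); f=(1.927000, -2.467400) → (-0.674600, 0.806520)
1.300000: (-0.674600, 0.806520); f=(1.547520, -2.170234) → (-0.365096, 0.372473)
1.500000: (-0.365096, 0.372473); f=(1.227473, -1.970974) → (-0.119601, -0.021722)
(x(1.7), y(1.7)) ≈ (-0.1196, -0.0217)

-0.1196, -0.0217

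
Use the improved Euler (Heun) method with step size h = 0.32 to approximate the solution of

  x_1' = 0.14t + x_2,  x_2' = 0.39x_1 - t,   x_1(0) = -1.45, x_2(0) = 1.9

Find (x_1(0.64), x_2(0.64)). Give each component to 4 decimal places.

-0.3301, 1.4793

Heun on (x_1,x_2): k1 = f(t_n, state_n); k2 = f(t_n + h, state_n + h·k1); state_{n+1} = state_n + (h/2)·(k1 + k2).
0.000000: (-1.450000, 1.900000)
  k1 = (1.900000, -0.565500)
  predictor → (-0.842000, 1.719040)
  k2 = (1.763840, -0.648380)
  → (-0.863786, 1.705779)
0.320000: (-0.863786, 1.705779)
  k1 = (1.750579, -0.656876)
  predictor → (-0.303600, 1.495579)
  k2 = (1.585179, -0.758404)
  → (-0.330064, 1.479334)
(x_1(0.64), x_2(0.64)) ≈ (-0.3301, 1.4793)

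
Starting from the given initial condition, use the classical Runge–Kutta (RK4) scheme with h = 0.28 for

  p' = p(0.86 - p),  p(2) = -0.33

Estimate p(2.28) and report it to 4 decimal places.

RK4: k1 = f(t_n, p_n); k2 = f(t_n + h/2, p_n + (h/2)·k1); k3 = f(t_n + h/2, p_n + (h/2)·k2); k4 = f(t_n + h, p_n + h·k3); p_{n+1} = p_n + (h/6)·(k1 + 2k2 + 2k3 + k4).
t=2.000000, p=-0.330000:
  k1 = f(2.000000, -0.330000) = -0.392700
  k2 = f(2.140000, -0.384978) = -0.479289
  k3 = f(2.140000, -0.397100) = -0.499195
  k4 = f(2.280000, -0.469775) = -0.624694
  p ← -0.330000 + (0.28/6)·(k1 + 2k2 + 2k3 + k4) = -0.468804
p(2.28) ≈ -0.4688

-0.4688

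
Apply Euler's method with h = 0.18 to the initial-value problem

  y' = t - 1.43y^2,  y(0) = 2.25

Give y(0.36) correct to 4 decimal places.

Euler: y_{n+1} = y_n + h·f(t_n, y_n).
t=0.000000, y=2.250000: f=-7.239375 → y ← 2.250000 + 0.18·(-7.239375) = 0.946913
t=0.180000, y=0.946913: f=-1.102200 → y ← 0.946913 + 0.18·(-1.102200) = 0.748517
y(0.36) ≈ 0.7485

0.7485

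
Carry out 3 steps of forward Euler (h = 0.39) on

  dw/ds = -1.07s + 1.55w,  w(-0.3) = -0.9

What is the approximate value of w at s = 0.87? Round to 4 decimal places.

-3.6559

Euler: w_{n+1} = w_n + h·f(s_n, w_n).
s=-0.300000, w=-0.900000: f=-1.074000 → w ← -0.900000 + 0.39·(-1.074000) = -1.318860
s=0.090000, w=-1.318860: f=-2.140533 → w ← -1.318860 + 0.39·(-2.140533) = -2.153668
s=0.480000, w=-2.153668: f=-3.851785 → w ← -2.153668 + 0.39·(-3.851785) = -3.655864
w(0.87) ≈ -3.6559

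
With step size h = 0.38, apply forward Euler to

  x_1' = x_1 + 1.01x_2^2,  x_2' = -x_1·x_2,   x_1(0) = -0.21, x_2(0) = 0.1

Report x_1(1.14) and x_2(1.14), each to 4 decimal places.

Euler on (x_1,x_2): x_1_{n+1} = x_1_n + h·x_1', x_2_{n+1} = x_2_n + h·x_2'.
0.000000: (-0.210000, 0.100000); f=(-0.199900, 0.021000) → (-0.285962, 0.107980)
0.380000: (-0.285962, 0.107980); f=(-0.274186, 0.030878) → (-0.390153, 0.119714)
0.760000: (-0.390153, 0.119714); f=(-0.375678, 0.046707) → (-0.532910, 0.137462)
(x_1(1.14), x_2(1.14)) ≈ (-0.5329, 0.1375)

-0.5329, 0.1375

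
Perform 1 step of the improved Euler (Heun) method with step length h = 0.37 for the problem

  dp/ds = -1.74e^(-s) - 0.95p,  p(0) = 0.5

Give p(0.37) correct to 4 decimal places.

-0.0760

Heun: k1 = f(s_n, p_n); k2 = f(s_n + h, p_n + h·k1); p_{n+1} = p_n + (h/2)·(k1 + k2).
s=0.000000, p=0.500000:
  k1 = f(0.000000, 0.500000) = -2.215000
  k2 = f(0.370000, -0.319550) = -0.898305
  p ← 0.500000 + (0.37/2)·(-2.215000 + (-0.898305)) = -0.075961
p(0.37) ≈ -0.0760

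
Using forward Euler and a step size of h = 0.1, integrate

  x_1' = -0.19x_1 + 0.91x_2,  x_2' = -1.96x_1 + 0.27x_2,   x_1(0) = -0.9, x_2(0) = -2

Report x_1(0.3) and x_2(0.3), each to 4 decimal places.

-1.3489, -1.5278

Euler on (x_1,x_2): x_1_{n+1} = x_1_n + h·x_1', x_2_{n+1} = x_2_n + h·x_2'.
0.000000: (-0.900000, -2.000000); f=(-1.649000, 1.224000) → (-1.064900, -1.877600)
0.100000: (-1.064900, -1.877600); f=(-1.506285, 1.580252) → (-1.215529, -1.719575)
0.200000: (-1.215529, -1.719575); f=(-1.333863, 1.918151) → (-1.348915, -1.527760)
(x_1(0.3), x_2(0.3)) ≈ (-1.3489, -1.5278)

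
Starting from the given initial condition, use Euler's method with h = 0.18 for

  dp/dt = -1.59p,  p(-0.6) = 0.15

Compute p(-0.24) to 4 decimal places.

Euler: p_{n+1} = p_n + h·f(t_n, p_n).
t=-0.600000, p=0.150000: f=-0.238500 → p ← 0.150000 + 0.18·(-0.238500) = 0.107070
t=-0.420000, p=0.107070: f=-0.170241 → p ← 0.107070 + 0.18·(-0.170241) = 0.076427
p(-0.24) ≈ 0.0764

0.0764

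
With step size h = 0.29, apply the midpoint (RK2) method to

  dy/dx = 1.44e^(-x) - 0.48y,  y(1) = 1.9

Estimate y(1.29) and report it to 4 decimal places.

1.7761

Midpoint: k1 = f(x_n, y_n); k2 = f(x_n + h/2, y_n + (h/2)·k1); y_{n+1} = y_n + h·k2.
x=1.000000, y=1.900000:
  k1 = f(1.000000, 1.900000) = -0.382254
  k2 = f(1.145000, 1.844573) = -0.427153
  y ← 1.900000 + 0.29·(-0.427153) = 1.776126
y(1.29) ≈ 1.7761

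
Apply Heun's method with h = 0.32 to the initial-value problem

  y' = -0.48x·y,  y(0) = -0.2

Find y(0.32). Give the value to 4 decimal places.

Heun: k1 = f(x_n, y_n); k2 = f(x_n + h, y_n + h·k1); y_{n+1} = y_n + (h/2)·(k1 + k2).
x=0.000000, y=-0.200000:
  k1 = f(0.000000, -0.200000) = 0.000000
  k2 = f(0.320000, -0.200000) = 0.030720
  y ← -0.200000 + (0.32/2)·(0.000000 + 0.030720) = -0.195085
y(0.32) ≈ -0.1951

-0.1951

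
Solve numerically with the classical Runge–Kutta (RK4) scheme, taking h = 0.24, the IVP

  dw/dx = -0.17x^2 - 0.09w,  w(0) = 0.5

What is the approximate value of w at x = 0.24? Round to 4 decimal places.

0.4885

RK4: k1 = f(x_n, w_n); k2 = f(x_n + h/2, w_n + (h/2)·k1); k3 = f(x_n + h/2, w_n + (h/2)·k2); k4 = f(x_n + h, w_n + h·k3); w_{n+1} = w_n + (h/6)·(k1 + 2k2 + 2k3 + k4).
x=0.000000, w=0.500000:
  k1 = f(0.000000, 0.500000) = -0.045000
  k2 = f(0.120000, 0.494600) = -0.046962
  k3 = f(0.120000, 0.494365) = -0.046941
  k4 = f(0.240000, 0.488734) = -0.053778
  w ← 0.500000 + (0.24/6)·(k1 + 2k2 + 2k3 + k4) = 0.488537
w(0.24) ≈ 0.4885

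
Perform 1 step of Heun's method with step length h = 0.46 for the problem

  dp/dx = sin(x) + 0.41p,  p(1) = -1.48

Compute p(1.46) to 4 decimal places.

-1.3268

Heun: k1 = f(x_n, p_n); k2 = f(x_n + h, p_n + h·k1); p_{n+1} = p_n + (h/2)·(k1 + k2).
x=1.000000, p=-1.480000:
  k1 = f(1.000000, -1.480000) = 0.234671
  k2 = f(1.460000, -1.372051) = 0.431327
  p ← -1.480000 + (0.46/2)·(0.234671 + 0.431327) = -1.326820
p(1.46) ≈ -1.3268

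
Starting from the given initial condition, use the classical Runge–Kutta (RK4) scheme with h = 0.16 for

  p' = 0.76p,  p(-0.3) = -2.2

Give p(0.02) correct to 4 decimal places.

RK4: k1 = f(t_n, p_n); k2 = f(t_n + h/2, p_n + (h/2)·k1); k3 = f(t_n + h/2, p_n + (h/2)·k2); k4 = f(t_n + h, p_n + h·k3); p_{n+1} = p_n + (h/6)·(k1 + 2k2 + 2k3 + k4).
t=-0.300000, p=-2.200000:
  k1 = f(-0.300000, -2.200000) = -1.672000
  k2 = f(-0.220000, -2.333760) = -1.773658
  k3 = f(-0.220000, -2.341893) = -1.779838
  k4 = f(-0.140000, -2.484774) = -1.888428
  p ← -2.200000 + (0.16/6)·(k1 + 2k2 + 2k3 + k4) = -2.484465
t=-0.140000, p=-2.484465:
  k1 = f(-0.140000, -2.484465) = -1.888193
  k2 = f(-0.060000, -2.635520) = -2.002995
  k3 = f(-0.060000, -2.644704) = -2.009975
  k4 = f(0.020000, -2.806061) = -2.132606
  p ← -2.484465 + (0.16/6)·(k1 + 2k2 + 2k3 + k4) = -2.805711
p(0.02) ≈ -2.8057

-2.8057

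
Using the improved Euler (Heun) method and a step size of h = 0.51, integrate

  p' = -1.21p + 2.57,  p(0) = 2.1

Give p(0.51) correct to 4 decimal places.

2.1102

Heun: k1 = f(x_n, p_n); k2 = f(x_n + h, p_n + h·k1); p_{n+1} = p_n + (h/2)·(k1 + k2).
x=0.000000, p=2.100000:
  k1 = f(0.000000, 2.100000) = 0.029000
  k2 = f(0.510000, 2.114790) = 0.011104
  p ← 2.100000 + (0.51/2)·(0.029000 + 0.011104) = 2.110227
p(0.51) ≈ 2.1102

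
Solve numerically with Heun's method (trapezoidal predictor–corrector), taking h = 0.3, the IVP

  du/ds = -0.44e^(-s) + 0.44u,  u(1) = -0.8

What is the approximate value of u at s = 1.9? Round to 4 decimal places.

Heun: k1 = f(s_n, u_n); k2 = f(s_n + h, u_n + h·k1); u_{n+1} = u_n + (h/2)·(k1 + k2).
s=1.000000, u=-0.800000:
  k1 = f(1.000000, -0.800000) = -0.513867
  k2 = f(1.300000, -0.954160) = -0.539744
  u ← -0.800000 + (0.3/2)·(-0.513867 + (-0.539744)) = -0.958042
s=1.300000, u=-0.958042:
  k1 = f(1.300000, -0.958042) = -0.541452
  k2 = f(1.600000, -1.120477) = -0.581845
  u ← -0.958042 + (0.3/2)·(-0.541452 + (-0.581845)) = -1.126536
s=1.600000, u=-1.126536:
  k1 = f(1.600000, -1.126536) = -0.584510
  k2 = f(1.900000, -1.301889) = -0.638642
  u ← -1.126536 + (0.3/2)·(-0.584510 + (-0.638642)) = -1.310009
u(1.9) ≈ -1.3100

-1.3100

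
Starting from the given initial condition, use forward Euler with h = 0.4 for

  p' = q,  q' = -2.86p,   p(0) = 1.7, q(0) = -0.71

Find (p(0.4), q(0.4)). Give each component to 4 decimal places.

Euler on (p,q): p_{n+1} = p_n + h·p', q_{n+1} = q_n + h·q'.
0.000000: (1.700000, -0.710000); f=(-0.710000, -4.862000) → (1.416000, -2.654800)
(p(0.4), q(0.4)) ≈ (1.4160, -2.6548)

1.4160, -2.6548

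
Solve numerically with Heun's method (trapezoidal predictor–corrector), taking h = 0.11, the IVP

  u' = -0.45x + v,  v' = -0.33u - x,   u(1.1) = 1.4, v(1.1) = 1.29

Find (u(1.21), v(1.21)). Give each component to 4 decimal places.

1.4753, 1.1105

Heun on (u,v): k1 = f(x_n, state_n); k2 = f(x_n + h, state_n + h·k1); state_{n+1} = state_n + (h/2)·(k1 + k2).
1.100000: (1.400000, 1.290000)
  k1 = (0.795000, -1.562000)
  predictor → (1.487450, 1.118180)
  k2 = (0.573680, -1.700859)
  → (1.475277, 1.110543)
(u(1.21), v(1.21)) ≈ (1.4753, 1.1105)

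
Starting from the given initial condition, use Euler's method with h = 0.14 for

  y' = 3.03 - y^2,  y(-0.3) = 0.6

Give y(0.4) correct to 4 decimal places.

Euler: y_{n+1} = y_n + h·f(t_n, y_n).
t=-0.300000, y=0.600000: f=2.670000 → y ← 0.600000 + 0.14·2.670000 = 0.973800
t=-0.160000, y=0.973800: f=2.081714 → y ← 0.973800 + 0.14·2.081714 = 1.265240
t=-0.020000, y=1.265240: f=1.429168 → y ← 1.265240 + 0.14·1.429168 = 1.465323
t=0.120000, y=1.465323: f=0.882827 → y ← 1.465323 + 0.14·0.882827 = 1.588919
t=0.260000, y=1.588919: f=0.505336 → y ← 1.588919 + 0.14·0.505336 = 1.659666
y(0.4) ≈ 1.6597

1.6597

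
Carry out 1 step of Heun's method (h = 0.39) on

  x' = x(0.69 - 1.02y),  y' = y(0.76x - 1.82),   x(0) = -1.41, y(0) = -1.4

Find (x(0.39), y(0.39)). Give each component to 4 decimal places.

-2.2472, -0.7423

Heun on (x,y): k1 = f(t_n, state_n); k2 = f(t_n + h, state_n + h·k1); state_{n+1} = state_n + (h/2)·(k1 + k2).
0.000000: (-1.410000, -1.400000)
  k1 = (-2.986380, 4.048240)
  predictor → (-2.574688, 0.178814)
  k2 = (-1.306938, -0.675337)
  → (-2.247197, -0.742284)
(x(0.39), y(0.39)) ≈ (-2.2472, -0.7423)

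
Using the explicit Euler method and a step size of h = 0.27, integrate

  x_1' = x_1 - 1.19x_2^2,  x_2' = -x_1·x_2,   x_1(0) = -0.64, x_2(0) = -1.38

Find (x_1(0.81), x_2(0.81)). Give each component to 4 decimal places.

-4.9804, -3.8451

Euler on (x_1,x_2): x_1_{n+1} = x_1_n + h·x_1', x_2_{n+1} = x_2_n + h·x_2'.
0.000000: (-0.640000, -1.380000); f=(-2.906236, -0.883200) → (-1.424684, -1.618464)
0.270000: (-1.424684, -1.618464); f=(-4.541800, -2.305799) → (-2.650970, -2.241030)
0.540000: (-2.650970, -2.241030); f=(-8.627405, -5.940902) → (-4.980369, -3.845073)
(x_1(0.81), x_2(0.81)) ≈ (-4.9804, -3.8451)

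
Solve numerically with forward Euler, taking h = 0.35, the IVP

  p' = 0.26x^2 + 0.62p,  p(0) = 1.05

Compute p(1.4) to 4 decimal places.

2.4744

Euler: p_{n+1} = p_n + h·f(x_n, p_n).
x=0.000000, p=1.050000: f=0.651000 → p ← 1.050000 + 0.35·0.651000 = 1.277850
x=0.350000, p=1.277850: f=0.824117 → p ← 1.277850 + 0.35·0.824117 = 1.566291
x=0.700000, p=1.566291: f=1.098500 → p ← 1.566291 + 0.35·1.098500 = 1.950766
x=1.050000, p=1.950766: f=1.496125 → p ← 1.950766 + 0.35·1.496125 = 2.474410
p(1.4) ≈ 2.4744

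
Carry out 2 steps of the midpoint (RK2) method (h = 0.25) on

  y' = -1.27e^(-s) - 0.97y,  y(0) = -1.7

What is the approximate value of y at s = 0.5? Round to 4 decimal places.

-1.4311

Midpoint: k1 = f(s_n, y_n); k2 = f(s_n + h/2, y_n + (h/2)·k1); y_{n+1} = y_n + h·k2.
s=0.000000, y=-1.700000:
  k1 = f(0.000000, -1.700000) = 0.379000
  k2 = f(0.125000, -1.652625) = 0.482275
  y ← -1.700000 + 0.25·0.482275 = -1.579431
s=0.250000, y=-1.579431:
  k1 = f(0.250000, -1.579431) = 0.542971
  k2 = f(0.375000, -1.511560) = 0.593356
  y ← -1.579431 + 0.25·0.593356 = -1.431092
y(0.5) ≈ -1.4311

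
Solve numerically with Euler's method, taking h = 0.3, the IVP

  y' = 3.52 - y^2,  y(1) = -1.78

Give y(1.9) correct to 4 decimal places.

Euler: y_{n+1} = y_n + h·f(s_n, y_n).
s=1.000000, y=-1.780000: f=0.351600 → y ← -1.780000 + 0.3·0.351600 = -1.674520
s=1.300000, y=-1.674520: f=0.715983 → y ← -1.674520 + 0.3·0.715983 = -1.459725
s=1.600000, y=-1.459725: f=1.389202 → y ← -1.459725 + 0.3·1.389202 = -1.042964
y(1.9) ≈ -1.0430

-1.0430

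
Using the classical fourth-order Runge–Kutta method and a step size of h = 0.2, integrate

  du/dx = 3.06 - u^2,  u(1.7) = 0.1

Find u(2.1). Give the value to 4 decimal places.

RK4: k1 = f(x_n, u_n); k2 = f(x_n + h/2, u_n + (h/2)·k1); k3 = f(x_n + h/2, u_n + (h/2)·k2); k4 = f(x_n + h, u_n + h·k3); u_{n+1} = u_n + (h/6)·(k1 + 2k2 + 2k3 + k4).
x=1.700000, u=0.100000:
  k1 = f(1.700000, 0.100000) = 3.050000
  k2 = f(1.800000, 0.405000) = 2.895975
  k3 = f(1.800000, 0.389598) = 2.908214
  k4 = f(1.900000, 0.681643) = 2.595363
  u ← 0.100000 + (0.2/6)·(k1 + 2k2 + 2k3 + k4) = 0.675125
x=1.900000, u=0.675125:
  k1 = f(1.900000, 0.675125) = 2.604207
  k2 = f(2.000000, 0.935545) = 2.184755
  k3 = f(2.000000, 0.893600) = 2.261479
  k4 = f(2.100000, 1.127420) = 1.788923
  u ← 0.675125 + (0.2/6)·(k1 + 2k2 + 2k3 + k4) = 1.117978
u(2.1) ≈ 1.1180

1.1180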